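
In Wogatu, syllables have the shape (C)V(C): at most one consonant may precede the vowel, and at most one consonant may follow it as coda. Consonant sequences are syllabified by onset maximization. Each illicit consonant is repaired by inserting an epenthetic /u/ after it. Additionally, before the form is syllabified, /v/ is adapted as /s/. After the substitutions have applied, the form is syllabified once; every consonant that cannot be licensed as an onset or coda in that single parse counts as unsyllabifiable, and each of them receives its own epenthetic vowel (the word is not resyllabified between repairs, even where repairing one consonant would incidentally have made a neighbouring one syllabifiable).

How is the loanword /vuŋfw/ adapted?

suŋfuwu

Substitution: /v/ → /s/, giving /suŋfw/.
Syllabifying with onset maximization leaves /f/, /w/ stranded (at most one coda consonant is licensed; onsets are limited to one consonant).
Epenthesis after each stranded consonant: /f/ → /fu/, /w/ → /wu/.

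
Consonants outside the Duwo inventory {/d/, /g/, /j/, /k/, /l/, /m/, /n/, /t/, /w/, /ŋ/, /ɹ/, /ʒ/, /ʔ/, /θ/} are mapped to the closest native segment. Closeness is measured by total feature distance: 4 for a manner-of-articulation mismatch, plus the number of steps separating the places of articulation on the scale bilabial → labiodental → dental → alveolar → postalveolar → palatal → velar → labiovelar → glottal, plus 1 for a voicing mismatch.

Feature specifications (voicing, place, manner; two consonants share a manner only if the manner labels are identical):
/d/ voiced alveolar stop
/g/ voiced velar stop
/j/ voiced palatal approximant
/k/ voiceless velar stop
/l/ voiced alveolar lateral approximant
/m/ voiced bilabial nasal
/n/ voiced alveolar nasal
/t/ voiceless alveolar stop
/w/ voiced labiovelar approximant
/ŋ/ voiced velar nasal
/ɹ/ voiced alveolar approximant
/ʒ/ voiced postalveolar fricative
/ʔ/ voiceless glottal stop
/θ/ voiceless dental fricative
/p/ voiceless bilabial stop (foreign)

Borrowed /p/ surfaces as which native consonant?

t

/t/ is closest: same manner (stop), place distance 3 (bilabial→alveolar), same voicing; total 3. Next closest is /d/ at distance 4.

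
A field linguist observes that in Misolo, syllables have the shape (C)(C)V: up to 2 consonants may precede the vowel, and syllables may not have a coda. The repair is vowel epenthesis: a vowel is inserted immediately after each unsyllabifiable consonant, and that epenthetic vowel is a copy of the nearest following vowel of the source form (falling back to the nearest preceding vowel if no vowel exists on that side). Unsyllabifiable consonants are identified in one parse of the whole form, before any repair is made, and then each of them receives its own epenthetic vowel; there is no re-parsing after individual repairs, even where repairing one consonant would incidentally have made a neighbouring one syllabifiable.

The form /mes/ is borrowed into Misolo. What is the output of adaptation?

The consonants /s/ cannot be parsed into a legal (C)(C)V syllable (no codas are permitted; onsets may contain at most 2 consonants).
Epenthesis after each stranded consonant: /s/ → /se/.

mese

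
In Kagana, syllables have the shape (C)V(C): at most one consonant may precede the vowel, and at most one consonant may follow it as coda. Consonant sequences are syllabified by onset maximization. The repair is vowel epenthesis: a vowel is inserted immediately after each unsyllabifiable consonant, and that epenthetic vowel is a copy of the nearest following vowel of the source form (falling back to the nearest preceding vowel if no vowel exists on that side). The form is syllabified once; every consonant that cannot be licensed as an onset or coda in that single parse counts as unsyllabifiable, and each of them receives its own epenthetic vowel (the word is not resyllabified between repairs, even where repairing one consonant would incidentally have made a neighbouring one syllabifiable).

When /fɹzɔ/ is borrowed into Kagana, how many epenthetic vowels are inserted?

2

The unsyllabifiable consonants are /f/, /ɹ/; each receives one epenthetic vowel.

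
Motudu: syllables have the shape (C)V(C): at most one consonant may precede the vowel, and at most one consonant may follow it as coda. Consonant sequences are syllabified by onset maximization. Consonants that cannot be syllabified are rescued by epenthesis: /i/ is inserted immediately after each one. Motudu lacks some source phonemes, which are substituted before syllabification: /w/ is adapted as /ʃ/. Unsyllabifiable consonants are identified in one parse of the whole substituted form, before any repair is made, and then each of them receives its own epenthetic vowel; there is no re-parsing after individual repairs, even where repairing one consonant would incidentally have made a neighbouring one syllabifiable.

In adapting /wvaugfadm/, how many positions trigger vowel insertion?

2

After substitution the input is /ʃvaugfadm/.
The unsyllabifiable consonants are /ʃ/, /m/; each receives one epenthetic vowel.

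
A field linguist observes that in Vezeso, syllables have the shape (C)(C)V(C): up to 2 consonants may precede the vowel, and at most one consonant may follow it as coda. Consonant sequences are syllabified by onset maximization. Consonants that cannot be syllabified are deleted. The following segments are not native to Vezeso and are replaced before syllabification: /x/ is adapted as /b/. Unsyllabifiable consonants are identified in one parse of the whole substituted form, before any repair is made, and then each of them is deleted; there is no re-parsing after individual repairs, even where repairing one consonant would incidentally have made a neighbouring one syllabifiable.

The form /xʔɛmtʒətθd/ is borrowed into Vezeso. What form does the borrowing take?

bʔɛmtʒət

Substitution: /x/ → /b/, giving /bʔɛmtʒətθd/.
The consonants /θ/, /d/ cannot be parsed into a legal (C)(C)V(C) syllable (at most one coda consonant is licensed; onsets may contain at most 2 consonants).
Each unlicensed consonant is deleted: /θ/, /d/.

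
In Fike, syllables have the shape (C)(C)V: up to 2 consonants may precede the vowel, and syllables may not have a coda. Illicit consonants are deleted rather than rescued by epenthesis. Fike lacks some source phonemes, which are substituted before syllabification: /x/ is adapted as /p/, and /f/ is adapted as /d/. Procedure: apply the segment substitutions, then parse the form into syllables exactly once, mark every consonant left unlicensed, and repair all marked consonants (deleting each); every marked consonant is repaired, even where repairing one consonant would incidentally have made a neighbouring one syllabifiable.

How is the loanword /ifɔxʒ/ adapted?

idɔ

Substitution: /f/ → /d/, /x/ → /p/, giving /idɔpʒ/.
Under (C)(C)V, the unsyllabifiable consonants are /p/, /ʒ/ (no codas are permitted; onsets may contain at most 2 consonants).
Each unlicensed consonant is deleted: /p/, /ʒ/.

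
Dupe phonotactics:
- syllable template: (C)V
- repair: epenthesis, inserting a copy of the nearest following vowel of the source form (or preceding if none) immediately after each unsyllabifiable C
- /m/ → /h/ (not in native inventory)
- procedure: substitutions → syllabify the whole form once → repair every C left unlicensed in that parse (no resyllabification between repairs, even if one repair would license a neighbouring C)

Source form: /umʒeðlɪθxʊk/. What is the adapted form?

Substitution: /m/ → /h/, giving /uhʒeðlɪθxʊk/.
Under (C)V, the unsyllabifiable consonants are /h/, /ð/, /θ/, /k/ (no codas are permitted; onsets are limited to one consonant).
Epenthesis after each stranded consonant: /h/ → /he/, /ð/ → /ðɪ/, /θ/ → /θʊ/, /k/ → /kʊ/.

uheʒeðɪlɪθʊxʊkʊ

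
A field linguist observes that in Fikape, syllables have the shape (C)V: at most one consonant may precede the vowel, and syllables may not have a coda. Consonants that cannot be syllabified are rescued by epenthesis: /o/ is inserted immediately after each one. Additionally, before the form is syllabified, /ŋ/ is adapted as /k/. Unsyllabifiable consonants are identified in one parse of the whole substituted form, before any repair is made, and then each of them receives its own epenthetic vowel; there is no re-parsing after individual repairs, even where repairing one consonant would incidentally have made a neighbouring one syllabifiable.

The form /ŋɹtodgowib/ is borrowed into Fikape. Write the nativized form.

koɹotodogowibo

Substitution: /ŋ/ → /k/, giving /kɹtodgowib/.
Syllabifying with onset maximization leaves /k/, /ɹ/, /d/, /b/ stranded (no codas are permitted; onsets are limited to one consonant).
Each unlicensed consonant becomes the onset of a new syllable: /k/ → /ko/, /ɹ/ → /ɹo/, /d/ → /do/, /b/ → /bo/.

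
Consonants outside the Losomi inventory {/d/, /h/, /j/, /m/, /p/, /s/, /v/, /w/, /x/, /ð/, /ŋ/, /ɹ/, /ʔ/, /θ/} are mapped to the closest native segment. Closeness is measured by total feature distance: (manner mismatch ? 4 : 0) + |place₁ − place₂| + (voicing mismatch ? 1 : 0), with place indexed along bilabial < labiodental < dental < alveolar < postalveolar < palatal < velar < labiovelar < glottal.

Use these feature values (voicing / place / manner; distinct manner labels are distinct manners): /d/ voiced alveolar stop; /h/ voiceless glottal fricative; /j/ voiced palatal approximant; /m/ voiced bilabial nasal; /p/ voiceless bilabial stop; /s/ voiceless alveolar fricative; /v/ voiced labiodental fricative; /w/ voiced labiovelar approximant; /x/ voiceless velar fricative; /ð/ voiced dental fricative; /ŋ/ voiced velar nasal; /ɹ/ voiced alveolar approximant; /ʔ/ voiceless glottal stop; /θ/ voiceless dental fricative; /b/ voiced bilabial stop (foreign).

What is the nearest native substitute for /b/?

/p/ is closest: same manner (stop), place distance 0 (bilabial→bilabial), voicing differs (+1); total 1. Next closest is /d/ at distance 3.

p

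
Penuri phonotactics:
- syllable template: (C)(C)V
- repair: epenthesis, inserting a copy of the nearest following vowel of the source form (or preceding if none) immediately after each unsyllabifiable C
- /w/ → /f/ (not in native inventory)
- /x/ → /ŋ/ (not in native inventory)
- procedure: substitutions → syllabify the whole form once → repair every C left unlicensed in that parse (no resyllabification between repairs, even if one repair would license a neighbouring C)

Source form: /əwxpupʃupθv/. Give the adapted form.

əfuŋpupʃupuθuvu

Substitution: /w/ → /f/, /x/ → /ŋ/, giving /əfŋpupʃupθv/.
The consonants /f/, /p/, /θ/, /v/ cannot be parsed into a legal (C)(C)V syllable (no codas are permitted; onsets may contain at most 2 consonants).
Each unlicensed consonant becomes the onset of a new syllable: /f/ → /fu/, /p/ → /pu/, /θ/ → /θu/, /v/ → /vu/.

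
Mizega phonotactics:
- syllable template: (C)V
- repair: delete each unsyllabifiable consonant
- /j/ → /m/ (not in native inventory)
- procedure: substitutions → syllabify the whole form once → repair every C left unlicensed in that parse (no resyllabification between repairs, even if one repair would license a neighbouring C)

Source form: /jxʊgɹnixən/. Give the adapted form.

xʊnixə

Substitution: /j/ → /m/, giving /mxʊgɹnixən/.
The consonants /m/, /g/, /ɹ/, /n/ cannot be parsed into a legal (C)V syllable (no codas are permitted; onsets are limited to one consonant).
Deleting the stranded consonants removes /m/, /g/, /ɹ/, /n/.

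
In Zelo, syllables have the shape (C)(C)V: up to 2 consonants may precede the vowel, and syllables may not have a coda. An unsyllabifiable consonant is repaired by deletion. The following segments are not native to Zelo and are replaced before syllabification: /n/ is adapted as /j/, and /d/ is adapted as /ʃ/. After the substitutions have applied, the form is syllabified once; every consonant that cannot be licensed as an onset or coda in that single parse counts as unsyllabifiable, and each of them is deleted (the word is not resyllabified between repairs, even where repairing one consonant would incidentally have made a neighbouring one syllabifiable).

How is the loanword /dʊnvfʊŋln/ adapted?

Substitution: /d/ → /ʃ/, /n/ → /j/, giving /ʃʊjvfʊŋlj/.
Under (C)(C)V, the unsyllabifiable consonants are /j/, /ŋ/, /l/, /j/ (no codas are permitted; onsets may contain at most 2 consonants).
Each unlicensed consonant is deleted: /j/, /ŋ/, /l/, /j/.

ʃʊvfʊ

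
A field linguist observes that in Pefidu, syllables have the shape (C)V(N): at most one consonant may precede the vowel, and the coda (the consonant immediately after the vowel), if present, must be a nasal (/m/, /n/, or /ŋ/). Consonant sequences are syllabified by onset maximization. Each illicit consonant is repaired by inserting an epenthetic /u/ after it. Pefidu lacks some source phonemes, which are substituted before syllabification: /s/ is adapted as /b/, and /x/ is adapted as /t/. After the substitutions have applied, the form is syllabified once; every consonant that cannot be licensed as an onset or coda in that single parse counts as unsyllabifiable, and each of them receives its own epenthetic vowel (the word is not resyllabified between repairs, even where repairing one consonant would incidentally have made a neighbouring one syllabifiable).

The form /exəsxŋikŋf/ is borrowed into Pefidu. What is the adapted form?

etəbutuŋikuŋufu

Substitution: /x/ → /t/, /s/ → /b/, giving /etəbtŋikŋf/.
The consonants /b/, /t/, /k/, /ŋ/, /f/ cannot be parsed into a legal (C)V(N) syllable (only a nasal (/m/, /n/, or /ŋ/) is licensed in coda position; onsets are limited to one consonant).
Epenthesis after each stranded consonant: /b/ → /bu/, /t/ → /tu/, /k/ → /ku/, /ŋ/ → /ŋu/, /f/ → /fu/.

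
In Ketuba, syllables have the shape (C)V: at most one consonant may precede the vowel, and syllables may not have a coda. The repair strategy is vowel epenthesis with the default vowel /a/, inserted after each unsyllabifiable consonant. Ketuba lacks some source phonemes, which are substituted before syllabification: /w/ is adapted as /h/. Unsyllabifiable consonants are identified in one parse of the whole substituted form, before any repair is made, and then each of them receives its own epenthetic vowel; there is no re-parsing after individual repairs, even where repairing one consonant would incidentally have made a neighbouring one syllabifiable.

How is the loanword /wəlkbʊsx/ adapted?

həlakabʊsaxa

Substitution: /w/ → /h/, giving /həlkbʊsx/.
Syllabifying with onset maximization leaves /l/, /k/, /s/, /x/ stranded (no codas are permitted; onsets are limited to one consonant).
Each unlicensed consonant becomes the onset of a new syllable: /l/ → /la/, /k/ → /ka/, /s/ → /sa/, /x/ → /xa/.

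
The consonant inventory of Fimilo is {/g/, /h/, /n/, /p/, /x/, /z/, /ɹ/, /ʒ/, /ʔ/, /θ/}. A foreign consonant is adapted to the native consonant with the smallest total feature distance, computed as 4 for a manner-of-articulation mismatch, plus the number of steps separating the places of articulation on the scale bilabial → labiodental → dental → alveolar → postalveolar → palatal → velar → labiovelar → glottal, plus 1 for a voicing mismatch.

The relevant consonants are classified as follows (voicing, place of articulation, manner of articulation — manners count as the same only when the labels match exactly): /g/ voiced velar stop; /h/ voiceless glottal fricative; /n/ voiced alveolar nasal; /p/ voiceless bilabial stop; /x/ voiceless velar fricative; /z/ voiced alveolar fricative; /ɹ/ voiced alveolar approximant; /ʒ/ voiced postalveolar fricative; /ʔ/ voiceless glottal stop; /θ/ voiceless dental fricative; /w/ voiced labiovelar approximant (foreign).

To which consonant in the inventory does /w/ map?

/ɹ/ is closest: same manner (approximant), place distance 4 (labiovelar→alveolar), same voicing; total 4. Next closest is /g/ at distance 5.

ɹ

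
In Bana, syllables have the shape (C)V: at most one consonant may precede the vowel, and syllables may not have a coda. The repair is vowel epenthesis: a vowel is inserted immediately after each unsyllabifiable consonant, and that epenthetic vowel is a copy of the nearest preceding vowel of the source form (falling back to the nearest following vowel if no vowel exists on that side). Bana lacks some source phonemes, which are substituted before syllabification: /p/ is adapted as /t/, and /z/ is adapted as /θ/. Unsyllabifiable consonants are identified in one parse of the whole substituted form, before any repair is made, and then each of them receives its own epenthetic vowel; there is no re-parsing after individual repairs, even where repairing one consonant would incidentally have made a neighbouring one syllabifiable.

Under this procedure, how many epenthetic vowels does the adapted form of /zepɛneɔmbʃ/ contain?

3

After substitution the input is /θetɛneɔmbʃ/.
The unsyllabifiable consonants are /m/, /b/, /ʃ/; each receives one epenthetic vowel.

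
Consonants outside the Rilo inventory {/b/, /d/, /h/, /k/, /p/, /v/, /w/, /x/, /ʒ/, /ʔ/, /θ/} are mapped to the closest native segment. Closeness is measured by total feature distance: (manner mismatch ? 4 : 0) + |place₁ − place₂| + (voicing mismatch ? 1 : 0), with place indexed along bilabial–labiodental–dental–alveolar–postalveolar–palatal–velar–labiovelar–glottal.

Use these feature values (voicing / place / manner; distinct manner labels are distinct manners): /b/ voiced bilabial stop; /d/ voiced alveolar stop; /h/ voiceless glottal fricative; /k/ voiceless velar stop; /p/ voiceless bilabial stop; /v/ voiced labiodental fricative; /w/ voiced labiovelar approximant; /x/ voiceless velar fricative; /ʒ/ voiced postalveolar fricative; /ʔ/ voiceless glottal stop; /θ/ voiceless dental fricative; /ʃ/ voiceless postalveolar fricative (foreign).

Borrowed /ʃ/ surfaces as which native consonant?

/ʒ/ is closest: same manner (fricative), place distance 0 (postalveolar→postalveolar), voicing differs (+1); total 1. Next closest is /x/ at distance 2.

ʒ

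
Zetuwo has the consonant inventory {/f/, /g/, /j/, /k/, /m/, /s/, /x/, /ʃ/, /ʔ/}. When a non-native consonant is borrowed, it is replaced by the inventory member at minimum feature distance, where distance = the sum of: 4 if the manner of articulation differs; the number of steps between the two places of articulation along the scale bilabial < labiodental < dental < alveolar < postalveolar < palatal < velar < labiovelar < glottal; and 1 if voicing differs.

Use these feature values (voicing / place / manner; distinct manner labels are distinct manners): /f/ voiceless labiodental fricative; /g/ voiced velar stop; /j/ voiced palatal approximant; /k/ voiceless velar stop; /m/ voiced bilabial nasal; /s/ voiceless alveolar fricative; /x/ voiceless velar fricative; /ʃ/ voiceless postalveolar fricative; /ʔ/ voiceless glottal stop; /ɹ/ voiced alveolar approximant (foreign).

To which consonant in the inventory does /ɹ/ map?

/j/ is closest: same manner (approximant), place distance 2 (alveolar→palatal), same voicing; total 2. Next closest is /s/ at distance 5.

j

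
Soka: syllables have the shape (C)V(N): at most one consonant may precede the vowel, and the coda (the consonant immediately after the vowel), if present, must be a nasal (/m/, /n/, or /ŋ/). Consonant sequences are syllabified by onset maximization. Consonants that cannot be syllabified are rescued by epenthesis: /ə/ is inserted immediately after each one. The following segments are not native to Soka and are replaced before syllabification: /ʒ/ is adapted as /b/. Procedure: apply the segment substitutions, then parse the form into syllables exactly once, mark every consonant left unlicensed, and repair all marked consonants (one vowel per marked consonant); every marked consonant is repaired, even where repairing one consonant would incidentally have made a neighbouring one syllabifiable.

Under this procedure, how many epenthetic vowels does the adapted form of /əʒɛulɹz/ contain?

After substitution the input is /əbɛulɹz/.
The unsyllabifiable consonants are /l/, /ɹ/, /z/; each receives one epenthetic vowel.

3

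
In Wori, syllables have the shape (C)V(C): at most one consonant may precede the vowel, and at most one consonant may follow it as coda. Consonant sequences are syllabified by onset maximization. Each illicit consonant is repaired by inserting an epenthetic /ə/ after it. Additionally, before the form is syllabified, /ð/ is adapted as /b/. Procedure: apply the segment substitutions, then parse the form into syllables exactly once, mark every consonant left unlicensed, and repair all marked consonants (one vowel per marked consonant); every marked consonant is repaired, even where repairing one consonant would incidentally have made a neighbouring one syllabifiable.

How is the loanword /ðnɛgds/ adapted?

Substitution: /ð/ → /b/, giving /bnɛgds/.
Syllabifying with onset maximization leaves /b/, /d/, /s/ stranded (at most one coda consonant is licensed; onsets are limited to one consonant).
Epenthesis after each stranded consonant: /b/ → /bə/, /d/ → /də/, /s/ → /sə/.

bənɛgdəsə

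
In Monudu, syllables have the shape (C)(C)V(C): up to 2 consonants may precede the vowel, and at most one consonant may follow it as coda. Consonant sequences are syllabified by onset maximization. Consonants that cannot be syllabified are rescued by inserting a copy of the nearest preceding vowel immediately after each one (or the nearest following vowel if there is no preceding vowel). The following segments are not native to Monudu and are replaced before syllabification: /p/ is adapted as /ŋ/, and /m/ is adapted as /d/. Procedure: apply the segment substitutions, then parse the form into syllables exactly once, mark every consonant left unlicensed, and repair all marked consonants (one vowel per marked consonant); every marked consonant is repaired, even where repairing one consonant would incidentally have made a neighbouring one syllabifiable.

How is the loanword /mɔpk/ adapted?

Substitution: /m/ → /d/, /p/ → /ŋ/, giving /dɔŋk/.
The consonants /k/ cannot be parsed into a legal (C)(C)V(C) syllable (at most one coda consonant is licensed; onsets may contain at most 2 consonants).
Inserting the epenthetic vowel yields /k/ → /kɔ/.

dɔŋkɔ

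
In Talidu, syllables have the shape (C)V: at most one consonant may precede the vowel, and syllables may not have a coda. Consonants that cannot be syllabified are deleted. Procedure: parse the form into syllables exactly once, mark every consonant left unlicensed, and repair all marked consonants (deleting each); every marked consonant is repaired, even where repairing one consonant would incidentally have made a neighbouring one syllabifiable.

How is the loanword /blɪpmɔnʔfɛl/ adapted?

The consonants /b/, /p/, /n/, /ʔ/, /l/ cannot be parsed into a legal (C)V syllable (no codas are permitted; onsets are limited to one consonant).
Each unlicensed consonant is deleted: /b/, /p/, /n/, /ʔ/, /l/.

lɪmɔfɛ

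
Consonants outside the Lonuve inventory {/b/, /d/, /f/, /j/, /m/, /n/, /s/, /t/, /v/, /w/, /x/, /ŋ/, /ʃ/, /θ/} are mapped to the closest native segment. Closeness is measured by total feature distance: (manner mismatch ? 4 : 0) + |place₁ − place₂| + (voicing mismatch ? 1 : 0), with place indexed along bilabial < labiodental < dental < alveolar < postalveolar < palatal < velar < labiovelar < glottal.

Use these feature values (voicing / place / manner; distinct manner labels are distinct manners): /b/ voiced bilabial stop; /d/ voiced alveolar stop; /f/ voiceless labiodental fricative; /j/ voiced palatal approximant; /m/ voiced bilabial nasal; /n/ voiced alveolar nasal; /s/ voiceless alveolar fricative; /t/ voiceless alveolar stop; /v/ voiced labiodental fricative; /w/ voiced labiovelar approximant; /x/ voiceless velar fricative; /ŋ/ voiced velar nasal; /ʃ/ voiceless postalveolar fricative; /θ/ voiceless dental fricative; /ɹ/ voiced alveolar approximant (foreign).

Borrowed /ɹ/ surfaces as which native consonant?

j

/j/ is closest: same manner (approximant), place distance 2 (alveolar→palatal), same voicing; total 2. Next closest is /d/ at distance 4.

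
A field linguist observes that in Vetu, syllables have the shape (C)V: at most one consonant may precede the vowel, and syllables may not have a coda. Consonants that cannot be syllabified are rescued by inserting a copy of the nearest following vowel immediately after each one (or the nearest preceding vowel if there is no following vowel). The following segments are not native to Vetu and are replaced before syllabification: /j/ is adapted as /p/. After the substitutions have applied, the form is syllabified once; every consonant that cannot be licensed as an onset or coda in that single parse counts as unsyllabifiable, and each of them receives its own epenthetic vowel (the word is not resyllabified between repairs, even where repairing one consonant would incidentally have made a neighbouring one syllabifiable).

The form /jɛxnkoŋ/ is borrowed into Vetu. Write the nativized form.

pɛxonokoŋo

Substitution: /j/ → /p/, giving /pɛxnkoŋ/.
Syllabifying with onset maximization leaves /x/, /n/, /ŋ/ stranded (no codas are permitted; onsets are limited to one consonant).
Each unlicensed consonant becomes the onset of a new syllable: /x/ → /xo/, /n/ → /no/, /ŋ/ → /ŋo/.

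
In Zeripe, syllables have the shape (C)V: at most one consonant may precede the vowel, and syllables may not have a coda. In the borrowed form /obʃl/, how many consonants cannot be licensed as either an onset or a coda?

The consonants /b/, /ʃ/, /l/ cannot be parsed into a legal (C)V syllable (no codas are permitted; onsets are limited to one consonant).

3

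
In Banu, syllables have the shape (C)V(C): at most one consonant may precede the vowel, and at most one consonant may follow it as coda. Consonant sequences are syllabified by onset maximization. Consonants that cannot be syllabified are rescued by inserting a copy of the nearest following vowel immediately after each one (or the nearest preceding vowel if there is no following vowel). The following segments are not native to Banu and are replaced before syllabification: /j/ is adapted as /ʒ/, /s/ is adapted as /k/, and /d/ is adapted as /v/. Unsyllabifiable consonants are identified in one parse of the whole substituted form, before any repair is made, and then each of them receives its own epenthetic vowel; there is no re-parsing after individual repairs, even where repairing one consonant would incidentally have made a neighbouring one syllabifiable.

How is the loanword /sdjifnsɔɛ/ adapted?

kiviʒifnɔkɔɛ

Substitution: /s/ → /k/, /d/ → /v/, /j/ → /ʒ/, giving /kvʒifnkɔɛ/.
Under (C)V(C), the unsyllabifiable consonants are /k/, /v/, /n/ (at most one coda consonant is licensed; onsets are limited to one consonant).
Each unlicensed consonant becomes the onset of a new syllable: /k/ → /ki/, /v/ → /vi/, /n/ → /nɔ/.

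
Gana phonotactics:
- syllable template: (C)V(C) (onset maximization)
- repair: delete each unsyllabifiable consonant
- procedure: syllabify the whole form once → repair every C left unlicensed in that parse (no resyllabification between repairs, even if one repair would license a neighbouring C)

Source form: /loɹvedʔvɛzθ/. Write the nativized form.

Under (C)V(C), the unsyllabifiable consonants are /ʔ/, /θ/ (at most one coda consonant is licensed; onsets are limited to one consonant).
Deleting the stranded consonants removes /ʔ/, /θ/.

loɹvedvɛz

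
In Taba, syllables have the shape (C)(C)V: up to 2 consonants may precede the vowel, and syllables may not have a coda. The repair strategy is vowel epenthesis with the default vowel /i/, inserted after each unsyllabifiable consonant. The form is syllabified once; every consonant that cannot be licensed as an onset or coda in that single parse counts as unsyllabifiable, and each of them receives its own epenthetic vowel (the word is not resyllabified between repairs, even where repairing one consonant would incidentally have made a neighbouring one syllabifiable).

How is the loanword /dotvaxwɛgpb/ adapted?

The consonants /g/, /p/, /b/ cannot be parsed into a legal (C)(C)V syllable (no codas are permitted; onsets may contain at most 2 consonants).
Each unlicensed consonant becomes the onset of a new syllable: /g/ → /gi/, /p/ → /pi/, /b/ → /bi/.

dotvaxwɛgipibi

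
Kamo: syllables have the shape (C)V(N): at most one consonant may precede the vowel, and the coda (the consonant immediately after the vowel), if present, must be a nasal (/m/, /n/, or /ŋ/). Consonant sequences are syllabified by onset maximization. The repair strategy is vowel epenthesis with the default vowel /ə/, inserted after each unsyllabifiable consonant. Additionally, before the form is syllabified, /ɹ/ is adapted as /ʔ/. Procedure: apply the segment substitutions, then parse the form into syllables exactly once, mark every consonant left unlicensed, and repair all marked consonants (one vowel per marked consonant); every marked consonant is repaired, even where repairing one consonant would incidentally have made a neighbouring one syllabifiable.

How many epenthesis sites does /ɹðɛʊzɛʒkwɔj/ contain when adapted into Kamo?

After substitution the input is /ʔðɛʊzɛʒkwɔj/.
The unsyllabifiable consonants are /ʔ/, /ʒ/, /k/, /j/; each receives one epenthetic vowel.

4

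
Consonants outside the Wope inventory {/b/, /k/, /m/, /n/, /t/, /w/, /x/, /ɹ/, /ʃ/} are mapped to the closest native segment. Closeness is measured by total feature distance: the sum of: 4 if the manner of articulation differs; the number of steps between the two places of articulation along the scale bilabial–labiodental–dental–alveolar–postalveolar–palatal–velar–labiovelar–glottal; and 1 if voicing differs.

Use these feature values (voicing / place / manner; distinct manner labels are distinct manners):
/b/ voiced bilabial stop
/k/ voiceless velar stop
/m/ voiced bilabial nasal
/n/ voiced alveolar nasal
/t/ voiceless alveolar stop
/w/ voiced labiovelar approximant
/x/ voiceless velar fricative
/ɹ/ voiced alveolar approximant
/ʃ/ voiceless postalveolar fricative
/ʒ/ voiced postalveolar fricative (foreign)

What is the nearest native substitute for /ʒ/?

/ʃ/ is closest: same manner (fricative), place distance 0 (postalveolar→postalveolar), voicing differs (+1); total 1. Next closest is /x/ at distance 3.

ʃ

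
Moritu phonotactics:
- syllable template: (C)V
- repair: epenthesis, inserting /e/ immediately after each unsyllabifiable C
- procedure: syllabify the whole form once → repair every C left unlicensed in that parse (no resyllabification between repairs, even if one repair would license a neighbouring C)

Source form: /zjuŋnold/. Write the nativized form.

zejuŋenolede

The consonants /z/, /ŋ/, /l/, /d/ cannot be parsed into a legal (C)V syllable (no codas are permitted; onsets are limited to one consonant).
Epenthesis after each stranded consonant: /z/ → /ze/, /ŋ/ → /ŋe/, /l/ → /le/, /d/ → /de/.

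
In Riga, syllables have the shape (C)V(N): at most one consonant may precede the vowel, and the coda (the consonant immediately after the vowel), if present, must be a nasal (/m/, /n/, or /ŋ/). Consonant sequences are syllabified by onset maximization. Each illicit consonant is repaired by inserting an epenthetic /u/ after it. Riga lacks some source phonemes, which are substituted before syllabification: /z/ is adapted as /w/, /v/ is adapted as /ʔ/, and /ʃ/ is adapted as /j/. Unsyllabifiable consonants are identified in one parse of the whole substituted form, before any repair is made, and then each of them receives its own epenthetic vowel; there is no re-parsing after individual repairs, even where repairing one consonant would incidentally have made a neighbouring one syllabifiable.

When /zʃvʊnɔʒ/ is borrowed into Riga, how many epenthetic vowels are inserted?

After substitution the input is /wjʔʊnɔʒ/.
The unsyllabifiable consonants are /w/, /j/, /ʒ/; each receives one epenthetic vowel.

3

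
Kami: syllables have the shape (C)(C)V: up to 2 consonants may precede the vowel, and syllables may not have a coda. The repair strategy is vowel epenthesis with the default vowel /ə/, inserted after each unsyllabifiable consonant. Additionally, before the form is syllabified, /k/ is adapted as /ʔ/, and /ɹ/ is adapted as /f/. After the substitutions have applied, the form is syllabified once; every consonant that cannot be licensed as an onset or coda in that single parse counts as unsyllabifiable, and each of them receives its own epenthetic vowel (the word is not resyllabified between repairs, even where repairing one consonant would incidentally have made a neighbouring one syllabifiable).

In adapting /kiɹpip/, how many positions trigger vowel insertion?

After substitution the input is /ʔifpip/.
The unsyllabifiable consonants are /p/; each receives one epenthetic vowel.

1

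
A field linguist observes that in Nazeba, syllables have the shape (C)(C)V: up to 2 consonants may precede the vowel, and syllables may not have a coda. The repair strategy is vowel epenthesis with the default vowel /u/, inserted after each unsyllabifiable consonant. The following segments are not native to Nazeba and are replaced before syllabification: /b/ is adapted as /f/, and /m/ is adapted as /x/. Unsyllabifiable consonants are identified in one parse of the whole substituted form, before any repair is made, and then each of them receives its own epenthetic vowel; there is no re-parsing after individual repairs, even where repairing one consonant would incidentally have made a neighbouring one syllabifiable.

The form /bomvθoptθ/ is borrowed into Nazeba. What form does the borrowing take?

Substitution: /b/ → /f/, /m/ → /x/, giving /foxvθoptθ/.
Syllabifying with onset maximization leaves /x/, /p/, /t/, /θ/ stranded (no codas are permitted; onsets may contain at most 2 consonants).
Each unlicensed consonant becomes the onset of a new syllable: /x/ → /xu/, /p/ → /pu/, /t/ → /tu/, /θ/ → /θu/.

foxuvθoputuθu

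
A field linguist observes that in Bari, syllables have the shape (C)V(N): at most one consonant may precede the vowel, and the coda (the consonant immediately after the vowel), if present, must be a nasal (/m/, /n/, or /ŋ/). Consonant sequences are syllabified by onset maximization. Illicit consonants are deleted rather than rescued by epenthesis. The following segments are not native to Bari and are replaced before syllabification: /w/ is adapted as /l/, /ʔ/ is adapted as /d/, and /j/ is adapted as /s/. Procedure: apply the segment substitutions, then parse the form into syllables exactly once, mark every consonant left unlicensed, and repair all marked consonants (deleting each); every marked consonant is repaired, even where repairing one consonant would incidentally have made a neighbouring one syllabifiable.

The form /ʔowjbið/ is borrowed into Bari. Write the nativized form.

Substitution: /ʔ/ → /d/, /w/ → /l/, /j/ → /s/, giving /dolsbið/.
Syllabifying with onset maximization leaves /l/, /s/, /ð/ stranded (only a nasal (/m/, /n/, or /ŋ/) is licensed in coda position; onsets are limited to one consonant).
Each unlicensed consonant is deleted: /l/, /s/, /ð/.

dobi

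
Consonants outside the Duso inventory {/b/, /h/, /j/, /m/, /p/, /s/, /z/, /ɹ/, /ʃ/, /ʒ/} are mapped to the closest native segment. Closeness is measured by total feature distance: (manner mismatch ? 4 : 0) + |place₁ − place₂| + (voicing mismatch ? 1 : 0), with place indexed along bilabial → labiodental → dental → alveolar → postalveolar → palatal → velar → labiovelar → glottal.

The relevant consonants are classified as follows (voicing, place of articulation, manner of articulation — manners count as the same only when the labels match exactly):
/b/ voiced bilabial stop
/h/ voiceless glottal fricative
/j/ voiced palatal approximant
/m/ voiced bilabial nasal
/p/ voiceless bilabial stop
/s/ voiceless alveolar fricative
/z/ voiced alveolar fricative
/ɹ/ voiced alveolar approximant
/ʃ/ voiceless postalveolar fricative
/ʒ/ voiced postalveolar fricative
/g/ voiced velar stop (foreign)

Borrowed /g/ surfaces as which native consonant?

/j/ is closest: manner differs (stop→approximant, +4), place distance 1 (velar→palatal), same voicing; total 5. Next closest is /b/ at distance 6.

j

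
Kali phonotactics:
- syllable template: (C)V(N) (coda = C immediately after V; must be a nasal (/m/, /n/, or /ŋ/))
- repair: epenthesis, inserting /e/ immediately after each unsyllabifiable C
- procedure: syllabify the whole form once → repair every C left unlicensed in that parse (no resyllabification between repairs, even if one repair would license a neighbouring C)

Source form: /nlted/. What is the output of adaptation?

neletede

Syllabifying with onset maximization leaves /n/, /l/, /d/ stranded (only a nasal (/m/, /n/, or /ŋ/) is licensed in coda position; onsets are limited to one consonant).
Each unlicensed consonant becomes the onset of a new syllable: /n/ → /ne/, /l/ → /le/, /d/ → /de/.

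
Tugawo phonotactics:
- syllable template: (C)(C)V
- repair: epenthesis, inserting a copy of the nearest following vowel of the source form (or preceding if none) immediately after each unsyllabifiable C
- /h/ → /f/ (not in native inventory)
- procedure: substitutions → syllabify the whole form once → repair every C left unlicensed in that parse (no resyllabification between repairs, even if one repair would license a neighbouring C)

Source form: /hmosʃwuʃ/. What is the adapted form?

Substitution: /h/ → /f/, giving /fmosʃwuʃ/.
The consonants /s/, /ʃ/ cannot be parsed into a legal (C)(C)V syllable (no codas are permitted; onsets may contain at most 2 consonants).
Each unlicensed consonant becomes the onset of a new syllable: /s/ → /su/, /ʃ/ → /ʃu/.

fmosuʃwuʃu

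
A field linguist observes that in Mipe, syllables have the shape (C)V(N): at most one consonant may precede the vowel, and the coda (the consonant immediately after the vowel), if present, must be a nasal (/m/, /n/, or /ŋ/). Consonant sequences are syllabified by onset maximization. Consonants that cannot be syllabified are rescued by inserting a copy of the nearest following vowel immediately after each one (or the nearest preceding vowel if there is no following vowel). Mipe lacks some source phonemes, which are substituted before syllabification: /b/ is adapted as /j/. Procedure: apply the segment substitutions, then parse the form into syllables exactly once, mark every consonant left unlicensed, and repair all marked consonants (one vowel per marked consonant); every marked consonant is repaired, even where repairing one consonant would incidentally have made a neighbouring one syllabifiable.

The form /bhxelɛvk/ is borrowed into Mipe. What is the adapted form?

Substitution: /b/ → /j/, giving /jhxelɛvk/.
Under (C)V(N), the unsyllabifiable consonants are /j/, /h/, /v/, /k/ (only a nasal (/m/, /n/, or /ŋ/) is licensed in coda position; onsets are limited to one consonant).
Epenthesis after each stranded consonant: /j/ → /je/, /h/ → /he/, /v/ → /vɛ/, /k/ → /kɛ/.

jehexelɛvɛkɛ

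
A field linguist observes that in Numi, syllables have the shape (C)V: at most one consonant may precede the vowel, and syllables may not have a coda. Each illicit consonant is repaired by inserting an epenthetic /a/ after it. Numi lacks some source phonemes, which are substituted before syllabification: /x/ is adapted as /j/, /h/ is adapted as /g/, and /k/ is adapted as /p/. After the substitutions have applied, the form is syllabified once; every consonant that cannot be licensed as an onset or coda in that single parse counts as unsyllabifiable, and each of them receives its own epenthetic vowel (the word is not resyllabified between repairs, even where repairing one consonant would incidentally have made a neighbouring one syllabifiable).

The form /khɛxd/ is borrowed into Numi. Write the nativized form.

pagɛjada

Substitution: /k/ → /p/, /h/ → /g/, /x/ → /j/, giving /pgɛjd/.
Under (C)V, the unsyllabifiable consonants are /p/, /j/, /d/ (no codas are permitted; onsets are limited to one consonant).
Inserting the epenthetic vowel yields /p/ → /pa/, /j/ → /ja/, /d/ → /da/.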